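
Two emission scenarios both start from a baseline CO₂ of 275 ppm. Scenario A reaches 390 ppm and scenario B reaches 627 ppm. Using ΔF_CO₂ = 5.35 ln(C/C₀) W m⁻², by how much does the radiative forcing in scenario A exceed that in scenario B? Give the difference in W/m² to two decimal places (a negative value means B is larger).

ΔF_A = 5.35 ln(390/275) = 5.35 × 0.34938 = 1.8692 W/m².
ΔF_B = 5.35 ln(627/275) = 5.35 × 0.82418 = 4.4094 W/m².
Difference: 1.8692 − 4.4094 = -2.5402 W/m².
(Equivalently, ΔF_A − ΔF_B = 5.35 ln(390/627) = 5.35 × -0.47480 = -2.5402 W/m².)

ΔF_A − ΔF_B = -2.54 W/m²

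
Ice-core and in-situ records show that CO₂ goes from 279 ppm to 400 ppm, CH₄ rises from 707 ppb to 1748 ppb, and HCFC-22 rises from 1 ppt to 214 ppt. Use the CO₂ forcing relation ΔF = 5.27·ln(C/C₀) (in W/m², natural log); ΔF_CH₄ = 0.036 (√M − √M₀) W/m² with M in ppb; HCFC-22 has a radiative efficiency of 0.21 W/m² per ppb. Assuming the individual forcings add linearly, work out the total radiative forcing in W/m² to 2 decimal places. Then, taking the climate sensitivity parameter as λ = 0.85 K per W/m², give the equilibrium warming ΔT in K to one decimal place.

ΔF = 2.49 W/m²; ΔT = 2.1 K

CO₂: 5.27 × ln(400/279) = 5.27 × ln(1.43369) = 5.27 × 0.36025 = 1.8985 W/m².
CH₄: 0.036 × (√1748 − √707) = 0.036 × (41.8091 − 26.5895) = 0.036 × 15.2196 = 0.5479 W/m².
HCFC-22: Δ = 214 − 1 = 213 ppt = 0.213 ppb; ΔF = 0.21 × 0.213 = 0.0447 W/m².
Total ΔF = 1.8985 + 0.5479 + 0.0447 = 2.4911 W/m².
ΔT = λ ΔF = 0.85 × 2.49 = 2.1165 K.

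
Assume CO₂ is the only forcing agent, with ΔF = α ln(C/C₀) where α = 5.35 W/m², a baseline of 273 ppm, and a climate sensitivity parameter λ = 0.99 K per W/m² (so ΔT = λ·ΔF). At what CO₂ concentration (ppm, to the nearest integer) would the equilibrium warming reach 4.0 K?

C ≈ 581 ppm

Required forcing: ΔF = ΔT/λ = 4.0/0.99 = 4.0404 W/m².
Then ln(C/273) = ΔF/5.35 = 4.0404/5.35 = 0.75521.
So C = 273 × e^0.75521 = 273 × 2.12806 = 580.96 ppm.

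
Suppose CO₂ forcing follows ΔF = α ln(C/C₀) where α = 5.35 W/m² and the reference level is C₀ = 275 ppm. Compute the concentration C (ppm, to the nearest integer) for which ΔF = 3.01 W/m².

C ≈ 483 ppm

Set 5.35 ln(C/275) = 3.01, so ln(C/275) = 3.01/5.35 = 0.56262.
Then C/275 = e^0.56262 = 1.75527, giving C = 275 × 1.75527 = 482.70 ppm.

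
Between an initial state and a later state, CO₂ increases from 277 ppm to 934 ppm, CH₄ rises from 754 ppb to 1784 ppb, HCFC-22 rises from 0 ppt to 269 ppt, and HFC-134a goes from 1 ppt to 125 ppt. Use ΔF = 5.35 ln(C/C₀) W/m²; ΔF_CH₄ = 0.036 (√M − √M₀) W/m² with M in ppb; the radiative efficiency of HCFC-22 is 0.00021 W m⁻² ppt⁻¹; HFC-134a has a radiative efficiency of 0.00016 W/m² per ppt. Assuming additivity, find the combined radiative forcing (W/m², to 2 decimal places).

CO₂: 5.35 × ln(934/277) = 5.35 × ln(3.37184) = 5.35 × 1.21546 = 6.5027 W/m².
CH₄: 0.036 × (√1784 − √754) = 0.036 × (42.2374 − 27.4591) = 0.036 × 14.7783 = 0.5320 W/m².
HCFC-22: ΔF = 0.00021 × (269 − 0) = 0.00021 × 269 = 0.0565 W/m².
HFC-134a: ΔF = 0.00016 × (125 − 1) = 0.00016 × 124 = 0.0198 W/m².
Total ΔF = 6.5027 + 0.5320 + 0.0565 + 0.0198 = 7.1110 W/m².

ΔF = 7.11 W/m²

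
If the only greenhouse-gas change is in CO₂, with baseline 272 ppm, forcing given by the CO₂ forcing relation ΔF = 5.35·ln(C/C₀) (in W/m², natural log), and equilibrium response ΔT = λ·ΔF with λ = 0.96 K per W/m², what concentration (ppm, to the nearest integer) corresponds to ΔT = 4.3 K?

C ≈ 628 ppm

Required forcing: ΔF = ΔT/λ = 4.3/0.96 = 4.4792 W/m².
Then ln(C/272) = ΔF/5.35 = 4.4792/5.35 = 0.83723.
So C = 272 × e^0.83723 = 272 × 2.30996 = 628.31 ppm.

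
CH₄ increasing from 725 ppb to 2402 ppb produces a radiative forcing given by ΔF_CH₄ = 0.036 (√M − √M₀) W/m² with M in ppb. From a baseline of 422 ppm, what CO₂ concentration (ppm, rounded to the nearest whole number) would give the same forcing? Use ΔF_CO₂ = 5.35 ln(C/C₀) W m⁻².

CH₄ forcing: 0.036 × (√2402 − √725) = 0.036 × (49.0102 − 26.9258) = 0.036 × 22.0844 = 0.79504 W/m².
Set 5.35 ln(C/422) = 0.79504: ln(C/422) = 0.79504/5.35 = 0.14861, so C = 422 × e^0.14861 = 422 × 1.16022 = 489.61 ppm.

C ≈ 490 ppm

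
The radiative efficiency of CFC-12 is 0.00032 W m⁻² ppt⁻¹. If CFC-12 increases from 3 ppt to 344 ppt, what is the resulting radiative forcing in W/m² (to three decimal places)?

CFC-12: ΔF = 0.00032 × (344 − 3) = 0.00032 × 341 = 0.1091 W/m².

ΔF = 0.109 W/m²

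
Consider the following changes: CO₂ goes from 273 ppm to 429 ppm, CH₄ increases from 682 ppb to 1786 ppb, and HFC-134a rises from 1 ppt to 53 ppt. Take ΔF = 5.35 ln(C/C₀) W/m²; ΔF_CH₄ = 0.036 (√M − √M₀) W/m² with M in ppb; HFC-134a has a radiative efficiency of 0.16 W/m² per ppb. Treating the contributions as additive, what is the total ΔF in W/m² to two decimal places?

ΔF = 3.01 W/m²

CO₂: 5.35 × ln(429/273) = 5.35 × ln(1.57143) = 5.35 × 0.45199 = 2.4181 W/m².
CH₄: 0.036 × (√1786 − √682) = 0.036 × (42.2611 − 26.1151) = 0.036 × 16.1460 = 0.5813 W/m².
HFC-134a: Δ = 53 − 1 = 52 ppt = 0.052 ppb; ΔF = 0.16 × 0.052 = 0.0083 W/m².
Total ΔF = 2.4181 + 0.5813 + 0.0083 = 3.0077 W/m².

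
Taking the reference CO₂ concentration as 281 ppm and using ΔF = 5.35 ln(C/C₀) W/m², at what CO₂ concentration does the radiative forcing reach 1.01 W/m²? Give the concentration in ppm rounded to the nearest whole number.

Set 5.35 ln(C/281) = 1.01, so ln(C/281) = 1.01/5.35 = 0.18879.
Then C/281 = e^0.18879 = 1.20779, giving C = 281 × 1.20779 = 339.39 ppm.

C ≈ 339 ppm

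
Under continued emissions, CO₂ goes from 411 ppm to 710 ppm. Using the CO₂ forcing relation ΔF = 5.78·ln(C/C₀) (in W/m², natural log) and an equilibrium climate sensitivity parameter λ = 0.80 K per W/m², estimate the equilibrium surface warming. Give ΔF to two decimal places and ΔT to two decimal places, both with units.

CO₂: 5.78 × ln(710/411) = 5.78 × ln(1.72749) = 5.78 × 0.54667 = 3.1598 W/m².
ΔT = λ ΔF = 0.80 × 3.16 = 2.5280 K.

ΔF = 3.16 W/m²; ΔT = 2.53 K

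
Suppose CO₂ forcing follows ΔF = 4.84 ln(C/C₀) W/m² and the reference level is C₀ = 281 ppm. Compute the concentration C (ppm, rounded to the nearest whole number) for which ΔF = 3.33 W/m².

Set 4.84 ln(C/281) = 3.33, so ln(C/281) = 3.33/4.84 = 0.68802.
Then C/281 = e^0.68802 = 1.98977, giving C = 281 × 1.98977 = 559.13 ppm.

C ≈ 559 ppm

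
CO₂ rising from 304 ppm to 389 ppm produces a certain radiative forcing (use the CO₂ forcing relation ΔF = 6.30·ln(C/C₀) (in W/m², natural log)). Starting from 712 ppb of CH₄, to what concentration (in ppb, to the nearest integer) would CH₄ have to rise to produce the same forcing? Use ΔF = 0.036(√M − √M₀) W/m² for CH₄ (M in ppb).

CO₂ forcing: 6.30 × ln(389/304) = 6.30 × 0.246552 = 1.55328 W/m².
Set 0.036(√M − √712) = 1.55328: √M = 1.55328/0.036 + √712 = 43.1467 + 26.6833 = 69.8300.
M = (69.8300)² = 4876.23 ppb.

M ≈ 4876 ppb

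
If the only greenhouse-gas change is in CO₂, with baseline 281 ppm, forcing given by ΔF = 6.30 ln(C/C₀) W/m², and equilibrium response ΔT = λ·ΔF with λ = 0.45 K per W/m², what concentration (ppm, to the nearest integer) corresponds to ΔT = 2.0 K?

C ≈ 569 ppm

Required forcing: ΔF = ΔT/λ = 2.0/0.45 = 4.4444 W/m².
Then ln(C/281) = ΔF/6.30 = 4.4444/6.30 = 0.70546.
So C = 281 × e^0.70546 = 281 × 2.02478 = 568.96 ppm.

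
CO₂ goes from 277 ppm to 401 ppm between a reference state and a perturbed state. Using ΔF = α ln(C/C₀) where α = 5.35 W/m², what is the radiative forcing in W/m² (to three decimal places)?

ΔF = 1.979 W/m²

CO₂: 5.35 × ln(401/277) = 5.35 × ln(1.44765) = 5.35 × 0.36994 = 1.9792 W/m².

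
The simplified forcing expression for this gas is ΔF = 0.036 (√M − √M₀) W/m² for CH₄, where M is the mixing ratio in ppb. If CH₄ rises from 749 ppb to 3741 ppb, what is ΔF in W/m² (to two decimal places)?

ΔF = 1.22 W/m²

CH₄: 0.036 × (√3741 − √749) = 0.036 × (61.1637 − 27.3679) = 0.036 × 33.7958 = 1.2166 W/m².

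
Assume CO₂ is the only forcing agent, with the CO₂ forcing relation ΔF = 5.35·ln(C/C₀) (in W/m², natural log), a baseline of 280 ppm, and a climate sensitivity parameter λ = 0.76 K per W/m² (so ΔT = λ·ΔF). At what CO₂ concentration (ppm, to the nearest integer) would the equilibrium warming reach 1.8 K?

C ≈ 436 ppm

Required forcing: ΔF = ΔT/λ = 1.8/0.76 = 2.3684 W/m².
Then ln(C/280) = ΔF/5.35 = 2.3684/5.35 = 0.44269.
So C = 280 × e^0.44269 = 280 × 1.55689 = 435.93 ppm.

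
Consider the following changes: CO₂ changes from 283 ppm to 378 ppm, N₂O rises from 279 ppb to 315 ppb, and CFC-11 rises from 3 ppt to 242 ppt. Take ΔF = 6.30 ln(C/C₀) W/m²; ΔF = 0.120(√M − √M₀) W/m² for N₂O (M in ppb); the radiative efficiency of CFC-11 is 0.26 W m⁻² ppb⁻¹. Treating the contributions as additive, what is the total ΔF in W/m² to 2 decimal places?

CO₂: 6.30 × ln(378/283) = 6.30 × ln(1.33569) = 6.30 × 0.28945 = 1.8235 W/m².
N₂O: 0.120 × (√315 − √279) = 0.120 × (17.7482 − 16.7033) = 0.120 × 1.0449 = 0.1254 W/m².
CFC-11: Δ = 242 − 3 = 239 ppt = 0.239 ppb; ΔF = 0.26 × 0.239 = 0.0621 W/m².
Total ΔF = 1.8235 + 0.1254 + 0.0621 = 2.0110 W/m².

ΔF = 2.01 W/m²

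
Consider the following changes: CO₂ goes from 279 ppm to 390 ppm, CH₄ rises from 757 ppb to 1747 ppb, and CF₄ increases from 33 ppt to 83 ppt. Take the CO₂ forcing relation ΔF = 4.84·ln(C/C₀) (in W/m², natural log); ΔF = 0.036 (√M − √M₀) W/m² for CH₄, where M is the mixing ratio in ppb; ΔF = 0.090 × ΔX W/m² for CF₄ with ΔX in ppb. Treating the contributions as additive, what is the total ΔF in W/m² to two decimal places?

ΔF = 2.14 W/m²

CO₂: 4.84 × ln(390/279) = 4.84 × ln(1.39785) = 4.84 × 0.33494 = 1.6211 W/m².
CH₄: 0.036 × (√1747 − √757) = 0.036 × (41.7971 − 27.5136) = 0.036 × 14.2835 = 0.5142 W/m².
CF₄: Δ = 83 − 33 = 50 ppt = 0.050 ppb; ΔF = 0.090 × 0.050 = 0.0045 W/m².
Total ΔF = 1.6211 + 0.5142 + 0.0045 = 2.1398 W/m².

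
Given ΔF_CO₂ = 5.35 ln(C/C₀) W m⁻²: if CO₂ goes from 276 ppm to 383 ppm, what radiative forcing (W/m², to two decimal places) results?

CO₂: 5.35 × ln(383/276) = 5.35 × ln(1.38768) = 5.35 × 0.32763 = 1.7528 W/m².

ΔF = 1.75 W/m²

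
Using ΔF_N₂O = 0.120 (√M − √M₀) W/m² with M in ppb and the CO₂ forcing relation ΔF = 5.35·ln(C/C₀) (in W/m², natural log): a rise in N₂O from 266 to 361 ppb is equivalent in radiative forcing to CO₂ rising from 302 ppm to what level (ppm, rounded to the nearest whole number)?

N₂O forcing: 0.120 × (√361 − √266) = 0.120 × (19.0000 − 16.3095) = 0.120 × 2.6905 = 0.32286 W/m².
Set 5.35 ln(C/302) = 0.32286: ln(C/302) = 0.32286/5.35 = 0.06035, so C = 302 × e^0.06035 = 302 × 1.06221 = 320.79 ppm.

C ≈ 321 ppm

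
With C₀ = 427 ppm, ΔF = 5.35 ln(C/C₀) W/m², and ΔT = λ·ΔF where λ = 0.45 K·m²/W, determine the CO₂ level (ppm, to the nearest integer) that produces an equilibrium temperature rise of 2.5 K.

Required forcing: ΔF = ΔT/λ = 2.5/0.45 = 5.5556 W/m².
Then ln(C/427) = ΔF/5.35 = 5.5556/5.35 = 1.03843.
So C = 427 × e^1.03843 = 427 × 2.82478 = 1206.18 ppm.

C ≈ 1206 ppm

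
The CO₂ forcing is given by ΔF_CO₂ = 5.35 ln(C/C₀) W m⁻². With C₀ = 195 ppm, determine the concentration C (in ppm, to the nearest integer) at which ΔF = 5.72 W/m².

Set 5.35 ln(C/195) = 5.72, so ln(C/195) = 5.72/5.35 = 1.06916.
Then C/195 = e^1.06916 = 2.91293, giving C = 195 × 2.91293 = 568.02 ppm.

C ≈ 568 ppm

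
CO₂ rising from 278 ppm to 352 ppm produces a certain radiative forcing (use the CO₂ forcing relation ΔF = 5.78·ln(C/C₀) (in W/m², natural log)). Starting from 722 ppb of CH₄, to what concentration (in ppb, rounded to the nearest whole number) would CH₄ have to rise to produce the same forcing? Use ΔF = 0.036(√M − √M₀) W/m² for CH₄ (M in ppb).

M ≈ 4194 ppb

CO₂ forcing: 5.78 × ln(352/278) = 5.78 × 0.236010 = 1.36414 W/m².
Set 0.036(√M − √722) = 1.36414: √M = 1.36414/0.036 + √722 = 37.8928 + 26.8701 = 64.7629.
M = (64.7629)² = 4194.23 ppb.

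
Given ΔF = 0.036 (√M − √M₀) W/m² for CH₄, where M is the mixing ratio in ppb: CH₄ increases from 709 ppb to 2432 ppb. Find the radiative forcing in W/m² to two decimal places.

CH₄: 0.036 × (√2432 − √709) = 0.036 × (49.3153 − 26.6271) = 0.036 × 22.6882 = 0.8168 W/m².

ΔF = 0.82 W/m²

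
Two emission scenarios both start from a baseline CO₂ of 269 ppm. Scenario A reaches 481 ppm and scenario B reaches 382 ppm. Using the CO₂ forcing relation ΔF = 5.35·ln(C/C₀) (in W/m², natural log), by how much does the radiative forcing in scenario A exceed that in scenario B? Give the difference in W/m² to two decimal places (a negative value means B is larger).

ΔF_A − ΔF_B = 1.23 W/m²

ΔF_A = 5.35 ln(481/269) = 5.35 × 0.58116 = 3.1092 W/m².
ΔF_B = 5.35 ln(382/269) = 5.35 × 0.35071 = 1.8763 W/m².
Difference: 3.1092 − 1.8763 = 1.2329 W/m².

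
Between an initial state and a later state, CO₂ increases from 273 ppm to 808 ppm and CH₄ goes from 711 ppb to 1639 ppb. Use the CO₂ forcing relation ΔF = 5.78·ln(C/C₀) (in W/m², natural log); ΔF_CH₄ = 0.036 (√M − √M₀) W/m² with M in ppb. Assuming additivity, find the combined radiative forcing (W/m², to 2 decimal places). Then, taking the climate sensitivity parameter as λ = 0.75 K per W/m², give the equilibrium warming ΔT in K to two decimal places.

ΔF = 6.77 W/m²; ΔT = 5.08 K

CO₂: 5.78 × ln(808/273) = 5.78 × ln(2.95971) = 5.78 × 1.08509 = 6.2718 W/m².
CH₄: 0.036 × (√1639 − √711) = 0.036 × (40.4846 − 26.6646) = 0.036 × 13.8200 = 0.4975 W/m².
Total ΔF = 6.2718 + 0.4975 = 6.7693 W/m².
ΔT = λ ΔF = 0.75 × 6.77 = 5.0775 K.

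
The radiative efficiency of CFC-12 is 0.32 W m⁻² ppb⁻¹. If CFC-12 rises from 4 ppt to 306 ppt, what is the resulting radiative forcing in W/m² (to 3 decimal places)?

ΔF = 0.097 W/m²

CFC-12: Δ = 306 − 4 = 302 ppt = 0.302 ppb; ΔF = 0.32 × 0.302 = 0.0966 W/m².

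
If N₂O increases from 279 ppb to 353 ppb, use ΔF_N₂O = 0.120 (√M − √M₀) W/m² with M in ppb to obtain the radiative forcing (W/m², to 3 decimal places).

N₂O: 0.120 × (√353 − √279) = 0.120 × (18.7883 − 16.7033) = 0.120 × 2.0850 = 0.2502 W/m².

ΔF = 0.250 W/m²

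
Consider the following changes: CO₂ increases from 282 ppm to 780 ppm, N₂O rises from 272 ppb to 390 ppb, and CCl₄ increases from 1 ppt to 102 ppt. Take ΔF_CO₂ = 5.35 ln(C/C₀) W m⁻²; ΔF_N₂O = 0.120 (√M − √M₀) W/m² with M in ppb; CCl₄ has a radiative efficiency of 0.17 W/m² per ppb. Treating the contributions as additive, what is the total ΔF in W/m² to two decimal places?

ΔF = 5.85 W/m²

CO₂: 5.35 × ln(780/282) = 5.35 × ln(2.76596) = 5.35 × 1.01739 = 5.4430 W/m².
N₂O: 0.120 × (√390 − √272) = 0.120 × (19.7484 − 16.4924) = 0.120 × 3.2560 = 0.3907 W/m².
CCl₄: Δ = 102 − 1 = 101 ppt = 0.101 ppb; ΔF = 0.17 × 0.101 = 0.0172 W/m².
Total ΔF = 5.4430 + 0.3907 + 0.0172 = 5.8509 W/m².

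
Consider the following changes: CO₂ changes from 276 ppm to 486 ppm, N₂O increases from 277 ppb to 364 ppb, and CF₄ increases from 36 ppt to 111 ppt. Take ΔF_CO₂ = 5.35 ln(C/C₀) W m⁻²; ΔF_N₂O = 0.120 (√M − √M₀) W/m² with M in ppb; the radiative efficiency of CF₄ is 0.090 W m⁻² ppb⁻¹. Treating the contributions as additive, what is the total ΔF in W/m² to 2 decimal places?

ΔF = 3.33 W/m²

CO₂: 5.35 × ln(486/276) = 5.35 × ln(1.76087) = 5.35 × 0.56581 = 3.0271 W/m².
N₂O: 0.120 × (√364 − √277) = 0.120 × (19.0788 − 16.6433) = 0.120 × 2.4355 = 0.2923 W/m².
CF₄: Δ = 111 − 36 = 75 ppt = 0.075 ppb; ΔF = 0.090 × 0.075 = 0.0068 W/m².
Total ΔF = 3.0271 + 0.2923 + 0.0068 = 3.3262 W/m².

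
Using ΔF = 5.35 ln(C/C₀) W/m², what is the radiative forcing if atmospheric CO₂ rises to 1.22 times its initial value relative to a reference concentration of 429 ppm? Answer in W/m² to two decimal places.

ΔF = 1.06 W/m²

ΔF = 5.35 × ln(1.22) = 5.35 × 0.19885 = 1.0638 W/m².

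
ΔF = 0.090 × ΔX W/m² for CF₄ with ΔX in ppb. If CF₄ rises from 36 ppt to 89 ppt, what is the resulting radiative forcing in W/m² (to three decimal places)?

CF₄: Δ = 89 − 36 = 53 ppt = 0.053 ppb; ΔF = 0.090 × 0.053 = 0.0048 W/m².

ΔF = 0.005 W/m²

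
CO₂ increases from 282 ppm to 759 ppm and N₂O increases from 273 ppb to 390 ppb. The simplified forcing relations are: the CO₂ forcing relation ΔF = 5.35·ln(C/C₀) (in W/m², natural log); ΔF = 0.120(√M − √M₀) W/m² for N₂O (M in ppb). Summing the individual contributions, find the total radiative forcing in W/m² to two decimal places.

ΔF = 5.68 W/m²

CO₂: 5.35 × ln(759/282) = 5.35 × ln(2.69149) = 5.35 × 0.99009 = 5.2970 W/m².
N₂O: 0.120 × (√390 − √273) = 0.120 × (19.7484 − 16.5227) = 0.120 × 3.2257 = 0.3871 W/m².
Total ΔF = 5.2970 + 0.3871 = 5.6841 W/m².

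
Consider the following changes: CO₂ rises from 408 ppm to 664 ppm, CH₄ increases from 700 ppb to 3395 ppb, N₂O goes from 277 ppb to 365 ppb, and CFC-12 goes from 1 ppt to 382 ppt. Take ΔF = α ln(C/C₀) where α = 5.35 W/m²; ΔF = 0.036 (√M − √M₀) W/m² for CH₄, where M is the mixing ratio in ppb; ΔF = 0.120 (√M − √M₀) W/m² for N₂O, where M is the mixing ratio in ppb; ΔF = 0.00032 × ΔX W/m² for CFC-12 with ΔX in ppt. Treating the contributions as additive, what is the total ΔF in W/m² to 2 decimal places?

CO₂: 5.35 × ln(664/408) = 5.35 × ln(1.62745) = 5.35 × 0.48701 = 2.6055 W/m².
CH₄: 0.036 × (√3395 − √700) = 0.036 × (58.2666 − 26.4575) = 0.036 × 31.8091 = 1.1451 W/m².
N₂O: 0.120 × (√365 − √277) = 0.120 × (19.1050 − 16.6433) = 0.120 × 2.4617 = 0.2954 W/m².
CFC-12: ΔF = 0.00032 × (382 − 1) = 0.00032 × 381 = 0.1219 W/m².
Total ΔF = 2.6055 + 1.1451 + 0.2954 + 0.1219 = 4.1679 W/m².

ΔF = 4.17 W/m²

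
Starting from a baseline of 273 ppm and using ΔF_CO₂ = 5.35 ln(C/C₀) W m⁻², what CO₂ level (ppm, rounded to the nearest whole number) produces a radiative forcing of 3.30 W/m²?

C ≈ 506 ppm

Set 5.35 ln(C/273) = 3.30, so ln(C/273) = 3.30/5.35 = 0.61682.
Then C/273 = e^0.61682 = 1.85303, giving C = 273 × 1.85303 = 505.88 ppm.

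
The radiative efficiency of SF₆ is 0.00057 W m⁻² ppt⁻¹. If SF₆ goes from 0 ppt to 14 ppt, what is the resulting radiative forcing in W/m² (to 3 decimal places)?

SF₆: ΔF = 0.00057 × (14 − 0) = 0.00057 × 14 = 0.0080 W/m².

ΔF = 0.008 W/m²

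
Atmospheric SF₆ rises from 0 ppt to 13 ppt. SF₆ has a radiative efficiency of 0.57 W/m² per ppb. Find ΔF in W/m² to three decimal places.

ΔF = 0.007 W/m²

SF₆: Δ = 13 − 0 = 13 ppt = 0.013 ppb; ΔF = 0.57 × 0.013 = 0.0074 W/m².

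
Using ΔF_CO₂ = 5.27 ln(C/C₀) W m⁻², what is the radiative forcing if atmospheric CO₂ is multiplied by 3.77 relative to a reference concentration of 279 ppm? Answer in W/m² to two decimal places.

ΔF = 6.99 W/m²

Because the forcing depends only on the ratio C/C₀, the initial concentration does not enter.
ΔF = 5.27 × ln(3.77) = 5.27 × 1.32708 = 6.9937 W/m².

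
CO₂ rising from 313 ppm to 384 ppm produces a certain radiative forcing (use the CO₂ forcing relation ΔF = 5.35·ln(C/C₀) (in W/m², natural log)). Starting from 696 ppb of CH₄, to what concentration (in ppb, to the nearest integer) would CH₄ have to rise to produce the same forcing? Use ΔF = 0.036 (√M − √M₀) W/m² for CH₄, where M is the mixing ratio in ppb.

CO₂ forcing: 5.35 × ln(384/313) = 5.35 × 0.204439 = 1.09375 W/m².
Set 0.036(√M − √696) = 1.09375: √M = 1.09375/0.036 + √696 = 30.3819 + 26.3818 = 56.7637.
M = (56.7637)² = 3222.12 ppb.

M ≈ 3222 ppb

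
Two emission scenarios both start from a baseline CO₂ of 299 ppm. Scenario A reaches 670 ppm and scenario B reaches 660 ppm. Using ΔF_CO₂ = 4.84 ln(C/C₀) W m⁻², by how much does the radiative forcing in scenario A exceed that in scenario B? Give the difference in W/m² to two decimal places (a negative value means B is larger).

ΔF_A = 4.84 ln(670/299) = 4.84 × 0.80683 = 3.9051 W/m².
ΔF_B = 4.84 ln(660/299) = 4.84 × 0.79180 = 3.8323 W/m².
Difference: 3.9051 − 3.8323 = 0.0728 W/m².
(Equivalently, ΔF_A − ΔF_B = 4.84 ln(670/660) = 4.84 × 0.01504 = 0.0728 W/m².)

ΔF_A − ΔF_B = 0.07 W/m²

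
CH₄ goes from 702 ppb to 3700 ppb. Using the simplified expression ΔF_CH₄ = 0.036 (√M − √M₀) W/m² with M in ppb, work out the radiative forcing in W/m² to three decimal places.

CH₄: 0.036 × (√3700 − √702) = 0.036 × (60.8276 − 26.4953) = 0.036 × 34.3323 = 1.2360 W/m².

ΔF = 1.236 W/m²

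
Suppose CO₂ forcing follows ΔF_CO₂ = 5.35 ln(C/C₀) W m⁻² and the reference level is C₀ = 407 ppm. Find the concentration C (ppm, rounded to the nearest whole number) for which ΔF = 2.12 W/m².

C ≈ 605 ppm

Set 5.35 ln(C/407) = 2.12, so ln(C/407) = 2.12/5.35 = 0.39626.
Then C/407 = e^0.39626 = 1.48626, giving C = 407 × 1.48626 = 604.91 ppm.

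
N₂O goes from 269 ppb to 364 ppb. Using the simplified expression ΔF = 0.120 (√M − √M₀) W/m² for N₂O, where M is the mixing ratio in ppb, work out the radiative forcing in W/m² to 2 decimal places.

ΔF = 0.32 W/m²

N₂O: 0.120 × (√364 − √269) = 0.120 × (19.0788 − 16.4012) = 0.120 × 2.6776 = 0.3213 W/m².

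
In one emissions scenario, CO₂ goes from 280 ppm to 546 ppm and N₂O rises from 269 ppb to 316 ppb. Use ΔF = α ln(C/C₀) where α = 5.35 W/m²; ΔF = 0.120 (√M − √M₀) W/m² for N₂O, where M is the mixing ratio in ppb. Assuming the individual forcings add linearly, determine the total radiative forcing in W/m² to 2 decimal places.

CO₂: 5.35 × ln(546/280) = 5.35 × ln(1.95000) = 5.35 × 0.66783 = 3.5729 W/m².
N₂O: 0.120 × (√316 − √269) = 0.120 × (17.7764 − 16.4012) = 0.120 × 1.3752 = 0.1650 W/m².
Total ΔF = 3.5729 + 0.1650 = 3.7379 W/m².

ΔF = 3.74 W/m²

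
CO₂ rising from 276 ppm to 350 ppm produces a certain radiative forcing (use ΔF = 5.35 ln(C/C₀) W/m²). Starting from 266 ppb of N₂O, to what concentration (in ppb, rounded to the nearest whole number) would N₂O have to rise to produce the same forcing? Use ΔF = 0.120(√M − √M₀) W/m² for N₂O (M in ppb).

CO₂ forcing: 5.35 × ln(350/276) = 5.35 × 0.237532 = 1.27080 W/m².
Set 0.120(√M − √266) = 1.27080: √M = 1.27080/0.120 + √266 = 10.5900 + 16.3095 = 26.8995.
M = (26.8995)² = 723.58 ppb.

M ≈ 724 ppb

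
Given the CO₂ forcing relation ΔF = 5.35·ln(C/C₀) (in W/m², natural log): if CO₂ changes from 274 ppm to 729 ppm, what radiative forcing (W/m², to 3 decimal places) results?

CO₂ absorption bands are partially saturated, so forcing scales with the logarithm of the concentration ratio.
CO₂: 5.35 × ln(729/274) = 5.35 × ln(2.66058) = 5.35 × 0.97854 = 5.2352 W/m².

ΔF = 5.235 W/m²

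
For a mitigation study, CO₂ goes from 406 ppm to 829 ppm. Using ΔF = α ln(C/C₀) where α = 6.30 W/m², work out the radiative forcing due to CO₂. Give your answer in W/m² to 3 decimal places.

CO₂: 6.30 × ln(829/406) = 6.30 × ln(2.04187) = 6.30 × 0.71387 = 4.4974 W/m².

ΔF = 4.497 W/m²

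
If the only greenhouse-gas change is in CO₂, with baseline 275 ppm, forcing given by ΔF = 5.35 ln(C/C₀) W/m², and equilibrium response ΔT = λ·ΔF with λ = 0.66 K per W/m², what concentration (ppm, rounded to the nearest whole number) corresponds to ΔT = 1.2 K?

Required forcing: ΔF = ΔT/λ = 1.2/0.66 = 1.8182 W/m².
Then ln(C/275) = ΔF/5.35 = 1.8182/5.35 = 0.33985.
So C = 275 × e^0.33985 = 275 × 1.40474 = 386.30 ppm.

C ≈ 386 ppm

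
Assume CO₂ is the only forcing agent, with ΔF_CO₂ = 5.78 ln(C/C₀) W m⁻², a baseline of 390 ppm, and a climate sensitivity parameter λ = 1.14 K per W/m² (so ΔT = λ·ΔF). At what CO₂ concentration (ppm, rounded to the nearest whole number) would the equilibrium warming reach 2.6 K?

C ≈ 579 ppm

Required forcing: ΔF = ΔT/λ = 2.6/1.14 = 2.2807 W/m².
Then ln(C/390) = ΔF/5.78 = 2.2807/5.78 = 0.39458.
So C = 390 × e^0.39458 = 390 × 1.48376 = 578.67 ppm.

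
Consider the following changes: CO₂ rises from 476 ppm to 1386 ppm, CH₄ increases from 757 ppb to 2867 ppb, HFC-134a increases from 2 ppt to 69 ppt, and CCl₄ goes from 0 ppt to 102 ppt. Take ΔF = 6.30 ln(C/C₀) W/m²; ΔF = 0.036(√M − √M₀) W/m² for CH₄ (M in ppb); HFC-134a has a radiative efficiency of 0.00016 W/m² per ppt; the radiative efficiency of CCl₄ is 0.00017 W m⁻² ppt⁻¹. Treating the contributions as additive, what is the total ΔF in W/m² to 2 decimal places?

CO₂: 6.30 × ln(1386/476) = 6.30 × ln(2.91176) = 6.30 × 1.06876 = 6.7332 W/m².
CH₄: 0.036 × (√2867 − √757) = 0.036 × (53.5444 − 27.5136) = 0.036 × 26.0308 = 0.9371 W/m².
HFC-134a: ΔF = 0.00016 × (69 − 2) = 0.00016 × 67 = 0.0107 W/m².
CCl₄: ΔF = 0.00017 × (102 − 0) = 0.00017 × 102 = 0.0173 W/m².
Total ΔF = 6.7332 + 0.9371 + 0.0107 + 0.0173 = 7.6983 W/m².

ΔF = 7.70 W/m²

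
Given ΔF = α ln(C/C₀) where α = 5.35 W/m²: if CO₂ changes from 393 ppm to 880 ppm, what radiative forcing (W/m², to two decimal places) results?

ΔF = 4.31 W/m²

CO₂: 5.35 × ln(880/393) = 5.35 × ln(2.23919) = 5.35 × 0.80611 = 4.3127 W/m².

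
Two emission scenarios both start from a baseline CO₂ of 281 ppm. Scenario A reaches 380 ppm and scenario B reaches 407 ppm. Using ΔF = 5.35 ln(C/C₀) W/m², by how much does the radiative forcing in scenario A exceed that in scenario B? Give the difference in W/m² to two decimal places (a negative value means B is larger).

ΔF_A − ΔF_B = -0.37 W/m²

ΔF_A = 5.35 ln(380/281) = 5.35 × 0.30182 = 1.6147 W/m².
ΔF_B = 5.35 ln(407/281) = 5.35 × 0.37046 = 1.9820 W/m².
Difference: 1.6147 − 1.9820 = -0.3673 W/m².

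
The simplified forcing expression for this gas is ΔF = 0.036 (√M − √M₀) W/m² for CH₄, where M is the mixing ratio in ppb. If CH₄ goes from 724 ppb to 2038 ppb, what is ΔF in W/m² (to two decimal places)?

CH₄: 0.036 × (√2038 − √724) = 0.036 × (45.1442 − 26.9072) = 0.036 × 18.2370 = 0.6565 W/m².

ΔF = 0.66 W/m²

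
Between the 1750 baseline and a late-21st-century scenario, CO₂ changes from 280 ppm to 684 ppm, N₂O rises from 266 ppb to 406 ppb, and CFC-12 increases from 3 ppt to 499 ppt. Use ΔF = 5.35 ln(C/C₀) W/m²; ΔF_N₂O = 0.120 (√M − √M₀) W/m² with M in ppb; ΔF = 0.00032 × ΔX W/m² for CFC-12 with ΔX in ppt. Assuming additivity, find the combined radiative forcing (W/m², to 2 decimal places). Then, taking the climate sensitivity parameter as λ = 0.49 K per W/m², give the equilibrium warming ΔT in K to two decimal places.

ΔF = 5.40 W/m²; ΔT = 2.65 K

CO₂: 5.35 × ln(684/280) = 5.35 × ln(2.44286) = 5.35 × 0.89317 = 4.7785 W/m².
N₂O: 0.120 × (√406 − √266) = 0.120 × (20.1494 − 16.3095) = 0.120 × 3.8399 = 0.4608 W/m².
CFC-12: ΔF = 0.00032 × (499 − 3) = 0.00032 × 496 = 0.1587 W/m².
Total ΔF = 4.7785 + 0.4608 + 0.1587 = 5.3980 W/m².
ΔT = λ ΔF = 0.49 × 5.40 = 2.6460 K.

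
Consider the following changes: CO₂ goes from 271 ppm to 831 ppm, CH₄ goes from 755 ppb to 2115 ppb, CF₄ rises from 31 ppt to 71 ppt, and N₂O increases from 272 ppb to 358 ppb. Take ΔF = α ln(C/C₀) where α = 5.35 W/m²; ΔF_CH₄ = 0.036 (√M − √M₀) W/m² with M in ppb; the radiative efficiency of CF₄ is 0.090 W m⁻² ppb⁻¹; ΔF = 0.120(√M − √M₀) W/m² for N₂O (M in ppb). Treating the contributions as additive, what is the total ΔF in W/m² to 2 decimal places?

CO₂: 5.35 × ln(831/271) = 5.35 × ln(3.06642) = 5.35 × 1.12051 = 5.9947 W/m².
CH₄: 0.036 × (√2115 − √755) = 0.036 × (45.9891 − 27.4773) = 0.036 × 18.5118 = 0.6664 W/m².
CF₄: Δ = 71 − 31 = 40 ppt = 0.040 ppb; ΔF = 0.090 × 0.040 = 0.0036 W/m².
N₂O: 0.120 × (√358 − √272) = 0.120 × (18.9209 − 16.4924) = 0.120 × 2.4285 = 0.2914 W/m².
Total ΔF = 5.9947 + 0.6664 + 0.0036 + 0.2914 = 6.9561 W/m².

ΔF = 6.96 W/m²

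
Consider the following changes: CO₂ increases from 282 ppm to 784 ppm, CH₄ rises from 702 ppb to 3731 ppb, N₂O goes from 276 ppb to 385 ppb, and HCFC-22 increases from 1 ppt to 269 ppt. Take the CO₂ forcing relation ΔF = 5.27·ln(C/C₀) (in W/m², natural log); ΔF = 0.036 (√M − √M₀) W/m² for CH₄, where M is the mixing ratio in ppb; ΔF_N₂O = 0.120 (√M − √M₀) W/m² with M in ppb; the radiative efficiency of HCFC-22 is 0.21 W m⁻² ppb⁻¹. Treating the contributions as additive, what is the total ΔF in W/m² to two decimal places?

CO₂: 5.27 × ln(784/282) = 5.27 × ln(2.78014) = 5.27 × 1.02250 = 5.3886 W/m².
CH₄: 0.036 × (√3731 − √702) = 0.036 × (61.0819 − 26.4953) = 0.036 × 34.5866 = 1.2451 W/m².
N₂O: 0.120 × (√385 − √276) = 0.120 × (19.6214 − 16.6132) = 0.120 × 3.0082 = 0.3610 W/m².
HCFC-22: Δ = 269 − 1 = 268 ppt = 0.268 ppb; ΔF = 0.21 × 0.268 = 0.0563 W/m².
Total ΔF = 5.3886 + 1.2451 + 0.3610 + 0.0563 = 7.0510 W/m².

ΔF = 7.05 W/m²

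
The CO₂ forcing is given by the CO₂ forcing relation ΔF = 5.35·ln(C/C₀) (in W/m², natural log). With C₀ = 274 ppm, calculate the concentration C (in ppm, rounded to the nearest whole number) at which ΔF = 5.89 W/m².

C ≈ 824 ppm

Set 5.35 ln(C/274) = 5.89, so ln(C/274) = 5.89/5.35 = 1.10093.
Then C/274 = e^1.10093 = 3.00696, giving C = 274 × 3.00696 = 823.91 ppm.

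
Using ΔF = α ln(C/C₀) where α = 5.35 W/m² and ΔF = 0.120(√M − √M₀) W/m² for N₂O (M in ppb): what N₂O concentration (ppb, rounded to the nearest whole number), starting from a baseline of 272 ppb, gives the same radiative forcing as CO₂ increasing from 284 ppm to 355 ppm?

M ≈ 699 ppb

CO₂ forcing: 5.35 × ln(355/284) = 5.35 × 0.223144 = 1.19382 W/m².
Set 0.120(√M − √272) = 1.19382: √M = 1.19382/0.120 + √272 = 9.9485 + 16.4924 = 26.4409.
M = (26.4409)² = 699.12 ppb.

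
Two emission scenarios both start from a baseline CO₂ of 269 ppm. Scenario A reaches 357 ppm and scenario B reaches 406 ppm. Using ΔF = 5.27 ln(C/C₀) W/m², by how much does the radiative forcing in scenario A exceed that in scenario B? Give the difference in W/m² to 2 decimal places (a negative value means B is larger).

ΔF_A = 5.27 ln(357/269) = 5.27 × 0.28302 = 1.4915 W/m².
ΔF_B = 5.27 ln(406/269) = 5.27 × 0.41164 = 2.1693 W/m².
Difference: 1.4915 − 2.1693 = -0.6778 W/m².
(Equivalently, ΔF_A − ΔF_B = 5.27 ln(357/406) = 5.27 × -0.12862 = -0.6778 W/m².)

ΔF_A − ΔF_B = -0.68 W/m²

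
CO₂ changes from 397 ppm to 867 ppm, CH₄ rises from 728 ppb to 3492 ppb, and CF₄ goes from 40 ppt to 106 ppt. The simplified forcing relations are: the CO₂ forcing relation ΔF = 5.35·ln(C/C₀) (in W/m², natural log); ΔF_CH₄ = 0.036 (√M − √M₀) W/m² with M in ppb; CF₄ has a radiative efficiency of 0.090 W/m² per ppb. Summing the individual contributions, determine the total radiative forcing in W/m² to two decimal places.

CO₂: 5.35 × ln(867/397) = 5.35 × ln(2.18388) = 5.35 × 0.78110 = 4.1789 W/m².
CH₄: 0.036 × (√3492 − √728) = 0.036 × (59.0931 − 26.9815) = 0.036 × 32.1116 = 1.1560 W/m².
CF₄: Δ = 106 − 40 = 66 ppt = 0.066 ppb; ΔF = 0.090 × 0.066 = 0.0059 W/m².
Total ΔF = 4.1789 + 1.1560 + 0.0059 = 5.3408 W/m².

ΔF = 5.34 W/m²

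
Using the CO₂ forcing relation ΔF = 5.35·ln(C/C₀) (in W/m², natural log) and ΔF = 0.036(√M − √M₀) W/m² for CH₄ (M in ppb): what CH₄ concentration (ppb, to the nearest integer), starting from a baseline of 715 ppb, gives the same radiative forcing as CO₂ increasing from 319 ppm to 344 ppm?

M ≈ 1440 ppb

CO₂ forcing: 5.35 × ln(344/319) = 5.35 × 0.075451 = 0.40366 W/m².
Set 0.036(√M − √715) = 0.40366: √M = 0.40366/0.036 + √715 = 11.2128 + 26.7395 = 37.9523.
M = (37.9523)² = 1440.38 ppb.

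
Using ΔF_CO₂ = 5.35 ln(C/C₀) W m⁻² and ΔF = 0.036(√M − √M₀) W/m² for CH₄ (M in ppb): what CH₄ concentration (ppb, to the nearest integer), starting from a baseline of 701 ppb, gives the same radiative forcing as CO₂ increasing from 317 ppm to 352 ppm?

M ≈ 1767 ppb

CO₂ forcing: 5.35 × ln(352/317) = 5.35 × 0.104729 = 0.56030 W/m².
Set 0.036(√M − √701) = 0.56030: √M = 0.56030/0.036 + √701 = 15.5639 + 26.4764 = 42.0403.
M = (42.0403)² = 1767.39 ppb.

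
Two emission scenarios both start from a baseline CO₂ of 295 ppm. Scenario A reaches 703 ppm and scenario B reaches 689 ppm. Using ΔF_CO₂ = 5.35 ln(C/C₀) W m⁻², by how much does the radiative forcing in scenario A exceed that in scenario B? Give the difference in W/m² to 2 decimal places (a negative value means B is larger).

ΔF_A − ΔF_B = 0.11 W/m²

ΔF_A = 5.35 ln(703/295) = 5.35 × 0.86838 = 4.6458 W/m².
ΔF_B = 5.35 ln(689/295) = 5.35 × 0.84827 = 4.5382 W/m².
Difference: 4.6458 − 4.5382 = 0.1076 W/m².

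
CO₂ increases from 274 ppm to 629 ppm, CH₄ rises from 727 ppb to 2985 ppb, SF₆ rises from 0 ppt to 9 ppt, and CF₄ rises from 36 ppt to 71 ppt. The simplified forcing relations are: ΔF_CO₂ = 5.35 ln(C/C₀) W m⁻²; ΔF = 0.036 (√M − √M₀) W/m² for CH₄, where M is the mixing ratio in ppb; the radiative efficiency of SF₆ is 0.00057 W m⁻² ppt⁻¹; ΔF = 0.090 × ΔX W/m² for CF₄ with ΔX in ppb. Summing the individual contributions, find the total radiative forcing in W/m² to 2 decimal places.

ΔF = 5.45 W/m²

CO₂: 5.35 × ln(629/274) = 5.35 × ln(2.29562) = 5.35 × 0.83100 = 4.4459 W/m².
CH₄: 0.036 × (√2985 − √727) = 0.036 × (54.6352 − 26.9629) = 0.036 × 27.6723 = 0.9962 W/m².
SF₆: ΔF = 0.00057 × (9 − 0) = 0.00057 × 9 = 0.0051 W/m².
CF₄: Δ = 71 − 36 = 35 ppt = 0.035 ppb; ΔF = 0.090 × 0.035 = 0.0032 W/m².
Total ΔF = 4.4459 + 0.9962 + 0.0051 + 0.0032 = 5.4504 W/m².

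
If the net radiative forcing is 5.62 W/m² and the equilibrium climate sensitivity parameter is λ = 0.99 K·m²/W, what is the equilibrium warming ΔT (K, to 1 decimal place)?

ΔT = λ ΔF = 0.99 × 5.62 = 5.5638 K.

ΔT = 5.6 K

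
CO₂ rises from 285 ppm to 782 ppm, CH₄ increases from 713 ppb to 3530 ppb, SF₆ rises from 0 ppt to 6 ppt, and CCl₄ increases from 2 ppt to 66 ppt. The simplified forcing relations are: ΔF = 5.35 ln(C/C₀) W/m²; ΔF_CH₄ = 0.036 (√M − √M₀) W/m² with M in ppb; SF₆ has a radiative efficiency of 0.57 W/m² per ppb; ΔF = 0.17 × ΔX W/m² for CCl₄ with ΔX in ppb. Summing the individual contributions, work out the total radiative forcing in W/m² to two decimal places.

CO₂: 5.35 × ln(782/285) = 5.35 × ln(2.74386) = 5.35 × 1.00937 = 5.4001 W/m².
CH₄: 0.036 × (√3530 − √713) = 0.036 × (59.4138 − 26.7021) = 0.036 × 32.7117 = 1.1776 W/m².
SF₆: Δ = 6 − 0 = 6 ppt = 0.006 ppb; ΔF = 0.57 × 0.006 = 0.0034 W/m².
CCl₄: Δ = 66 − 2 = 64 ppt = 0.064 ppb; ΔF = 0.17 × 0.064 = 0.0109 W/m².
Total ΔF = 5.4001 + 1.1776 + 0.0034 + 0.0109 = 6.5920 W/m².

ΔF = 6.59 W/m²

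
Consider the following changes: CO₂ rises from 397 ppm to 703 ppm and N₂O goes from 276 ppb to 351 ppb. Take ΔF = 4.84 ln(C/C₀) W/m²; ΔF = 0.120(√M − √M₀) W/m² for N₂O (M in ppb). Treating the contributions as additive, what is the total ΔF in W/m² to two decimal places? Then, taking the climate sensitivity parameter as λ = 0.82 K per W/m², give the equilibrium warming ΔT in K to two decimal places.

ΔF = 3.02 W/m²; ΔT = 2.48 K

CO₂: 4.84 × ln(703/397) = 4.84 × ln(1.77078) = 4.84 × 0.57142 = 2.7657 W/m².
N₂O: 0.120 × (√351 − √276) = 0.120 × (18.7350 − 16.6132) = 0.120 × 2.1218 = 0.2546 W/m².
Total ΔF = 2.7657 + 0.2546 = 3.0203 W/m².
ΔT = λ ΔF = 0.82 × 3.02 = 2.4764 K.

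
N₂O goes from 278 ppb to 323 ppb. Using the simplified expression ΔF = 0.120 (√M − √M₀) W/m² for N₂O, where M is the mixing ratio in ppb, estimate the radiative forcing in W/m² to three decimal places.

N₂O: 0.120 × (√323 − √278) = 0.120 × (17.9722 − 16.6733) = 0.120 × 1.2989 = 0.1559 W/m².

ΔF = 0.156 W/m²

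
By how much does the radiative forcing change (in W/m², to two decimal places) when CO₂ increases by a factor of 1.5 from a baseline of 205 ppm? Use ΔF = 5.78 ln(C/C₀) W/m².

ΔF = 5.78 × ln(1.5) = 5.78 × 0.40547 = 2.3436 W/m².

ΔF = 2.34 W/m²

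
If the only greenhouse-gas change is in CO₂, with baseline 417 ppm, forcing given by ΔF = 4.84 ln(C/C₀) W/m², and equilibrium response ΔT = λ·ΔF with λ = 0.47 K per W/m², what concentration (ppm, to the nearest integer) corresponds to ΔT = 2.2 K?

Required forcing: ΔF = ΔT/λ = 2.2/0.47 = 4.6809 W/m².
Then ln(C/417) = ΔF/4.84 = 4.6809/4.84 = 0.96713.
So C = 417 × e^0.96713 = 417 × 2.63038 = 1096.87 ppm.

C ≈ 1097 ppm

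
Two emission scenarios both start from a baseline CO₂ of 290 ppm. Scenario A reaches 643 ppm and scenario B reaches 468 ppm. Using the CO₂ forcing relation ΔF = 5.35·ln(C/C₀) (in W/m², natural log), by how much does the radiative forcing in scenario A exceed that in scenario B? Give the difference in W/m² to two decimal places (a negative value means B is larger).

ΔF_A − ΔF_B = 1.70 W/m²

ΔF_A = 5.35 ln(643/290) = 5.35 × 0.79626 = 4.2600 W/m².
ΔF_B = 5.35 ln(468/290) = 5.35 × 0.47859 = 2.5605 W/m².
Difference: 4.2600 − 2.5605 = 1.6995 W/m².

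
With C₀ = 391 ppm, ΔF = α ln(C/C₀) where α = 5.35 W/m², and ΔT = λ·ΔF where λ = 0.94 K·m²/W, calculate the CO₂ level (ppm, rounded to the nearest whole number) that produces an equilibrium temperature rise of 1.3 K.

Required forcing: ΔF = ΔT/λ = 1.3/0.94 = 1.3830 W/m².
Then ln(C/391) = ΔF/5.35 = 1.3830/5.35 = 0.25850.
So C = 391 × e^0.25850 = 391 × 1.29499 = 506.34 ppm.

C ≈ 506 ppm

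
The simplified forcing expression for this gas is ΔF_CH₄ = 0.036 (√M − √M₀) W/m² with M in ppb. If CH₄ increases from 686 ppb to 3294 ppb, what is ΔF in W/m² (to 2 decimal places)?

CH₄: 0.036 × (√3294 − √686) = 0.036 × (57.3934 − 26.1916) = 0.036 × 31.2018 = 1.1233 W/m².

ΔF = 1.12 W/m²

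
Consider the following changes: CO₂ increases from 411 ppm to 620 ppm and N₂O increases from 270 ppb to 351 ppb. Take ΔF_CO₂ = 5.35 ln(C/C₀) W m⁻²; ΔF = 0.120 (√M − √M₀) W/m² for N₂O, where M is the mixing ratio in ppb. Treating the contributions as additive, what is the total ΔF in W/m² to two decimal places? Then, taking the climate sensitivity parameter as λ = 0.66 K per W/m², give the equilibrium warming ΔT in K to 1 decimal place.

CO₂: 5.35 × ln(620/411) = 5.35 × ln(1.50852) = 5.35 × 0.41113 = 2.1995 W/m².
N₂O: 0.120 × (√351 − √270) = 0.120 × (18.7350 − 16.4317) = 0.120 × 2.3033 = 0.2764 W/m².
Total ΔF = 2.1995 + 0.2764 = 2.4759 W/m².
ΔT = λ ΔF = 0.66 × 2.48 = 1.6368 K.

ΔF = 2.48 W/m²; ΔT = 1.6 K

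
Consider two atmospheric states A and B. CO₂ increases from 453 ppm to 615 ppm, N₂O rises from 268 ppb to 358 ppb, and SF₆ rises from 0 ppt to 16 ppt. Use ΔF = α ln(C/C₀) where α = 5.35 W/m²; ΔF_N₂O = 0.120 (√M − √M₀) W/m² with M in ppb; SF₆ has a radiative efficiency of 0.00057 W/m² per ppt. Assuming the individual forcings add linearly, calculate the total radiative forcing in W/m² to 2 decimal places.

ΔF = 1.95 W/m²

CO₂: 5.35 × ln(615/453) = 5.35 × ln(1.35762) = 5.35 × 0.30573 = 1.6357 W/m².
N₂O: 0.120 × (√358 − √268) = 0.120 × (18.9209 − 16.3707) = 0.120 × 2.5502 = 0.3060 W/m².
SF₆: ΔF = 0.00057 × (16 − 0) = 0.00057 × 16 = 0.0091 W/m².
Total ΔF = 1.6357 + 0.3060 + 0.0091 = 1.9508 W/m².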